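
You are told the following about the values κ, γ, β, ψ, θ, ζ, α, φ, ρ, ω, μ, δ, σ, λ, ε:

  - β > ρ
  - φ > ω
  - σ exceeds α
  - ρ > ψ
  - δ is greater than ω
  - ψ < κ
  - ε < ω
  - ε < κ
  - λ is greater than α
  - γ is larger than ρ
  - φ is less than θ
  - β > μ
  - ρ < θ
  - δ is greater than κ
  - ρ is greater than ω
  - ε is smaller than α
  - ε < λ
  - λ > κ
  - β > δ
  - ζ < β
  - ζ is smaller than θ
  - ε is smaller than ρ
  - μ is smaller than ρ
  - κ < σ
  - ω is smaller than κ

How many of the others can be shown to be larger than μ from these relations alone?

From μ the given relations immediately reach ρ, β.
From those, θ, γ — 4 in total.
Nothing else is reachable above μ; 4 in all.

4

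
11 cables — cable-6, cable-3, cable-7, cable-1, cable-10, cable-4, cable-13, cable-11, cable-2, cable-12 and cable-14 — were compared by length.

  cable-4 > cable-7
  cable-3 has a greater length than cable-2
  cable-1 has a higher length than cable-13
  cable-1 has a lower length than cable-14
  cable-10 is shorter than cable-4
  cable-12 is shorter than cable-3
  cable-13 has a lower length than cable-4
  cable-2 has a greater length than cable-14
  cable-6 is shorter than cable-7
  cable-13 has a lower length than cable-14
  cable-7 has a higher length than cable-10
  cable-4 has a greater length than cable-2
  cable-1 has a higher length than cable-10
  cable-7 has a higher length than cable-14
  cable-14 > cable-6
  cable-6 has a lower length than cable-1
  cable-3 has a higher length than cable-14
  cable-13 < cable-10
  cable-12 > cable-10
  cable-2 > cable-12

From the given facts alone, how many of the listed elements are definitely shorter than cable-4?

Directly below cable-4: cable-13, cable-10, cable-2, cable-7.
One step further: cable-6, cable-14, cable-12 (7 so far).
One step further: cable-1 (8 so far).
No other element is forced below cable-4 by the given relations, so the count is 8.

8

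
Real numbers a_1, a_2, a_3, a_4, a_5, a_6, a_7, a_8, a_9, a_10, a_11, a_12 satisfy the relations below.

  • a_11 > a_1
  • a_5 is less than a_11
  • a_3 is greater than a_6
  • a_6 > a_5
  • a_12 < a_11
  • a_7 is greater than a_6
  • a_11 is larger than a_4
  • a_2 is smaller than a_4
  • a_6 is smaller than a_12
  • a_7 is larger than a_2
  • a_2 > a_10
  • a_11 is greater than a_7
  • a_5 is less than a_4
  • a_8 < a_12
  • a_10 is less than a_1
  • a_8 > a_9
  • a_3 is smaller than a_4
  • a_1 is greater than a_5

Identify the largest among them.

a_11

Chaining downward from a_11: directly below it, a_5, a_12, a_4, a_1, a_7; then a_10, a_8, a_6, a_3, a_2; then a_9.
That covers every other element, and nothing is given above a_11, so a_11 is the largest.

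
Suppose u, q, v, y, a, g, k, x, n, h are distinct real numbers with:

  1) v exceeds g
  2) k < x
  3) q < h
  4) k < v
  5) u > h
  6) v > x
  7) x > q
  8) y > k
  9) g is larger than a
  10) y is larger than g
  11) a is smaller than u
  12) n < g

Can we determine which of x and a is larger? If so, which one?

undetermined

Following every chain through a: above a we get g, u, v, y.
x is not reached, and no chain runs the other way from x to a.
So the given relations leave the order of a and x undetermined.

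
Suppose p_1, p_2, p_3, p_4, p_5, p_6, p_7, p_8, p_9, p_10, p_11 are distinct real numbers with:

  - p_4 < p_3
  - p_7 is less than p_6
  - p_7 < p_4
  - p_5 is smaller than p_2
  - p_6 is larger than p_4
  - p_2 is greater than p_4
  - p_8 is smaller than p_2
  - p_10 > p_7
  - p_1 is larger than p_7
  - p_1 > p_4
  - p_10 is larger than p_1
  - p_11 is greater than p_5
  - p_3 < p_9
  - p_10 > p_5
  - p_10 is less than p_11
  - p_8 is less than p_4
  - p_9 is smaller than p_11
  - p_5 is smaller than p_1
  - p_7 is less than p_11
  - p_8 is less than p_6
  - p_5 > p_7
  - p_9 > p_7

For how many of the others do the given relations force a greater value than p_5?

The elements the relations force above p_5 are p_1, p_10, p_11, p_2 — no chain reaches any other.
That is 4.

4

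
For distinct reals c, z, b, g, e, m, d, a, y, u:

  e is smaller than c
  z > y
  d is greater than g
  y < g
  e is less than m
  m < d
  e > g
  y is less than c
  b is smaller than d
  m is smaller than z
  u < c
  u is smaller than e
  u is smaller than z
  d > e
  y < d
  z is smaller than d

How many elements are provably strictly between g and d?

3

The relations place g below d. An element lies strictly between them when it is forced above g and also forced below d.
Above g: {e, m, c, z}. Below d: {y, u, e, m, z, b}.
Intersection: {e, m, z} — 3.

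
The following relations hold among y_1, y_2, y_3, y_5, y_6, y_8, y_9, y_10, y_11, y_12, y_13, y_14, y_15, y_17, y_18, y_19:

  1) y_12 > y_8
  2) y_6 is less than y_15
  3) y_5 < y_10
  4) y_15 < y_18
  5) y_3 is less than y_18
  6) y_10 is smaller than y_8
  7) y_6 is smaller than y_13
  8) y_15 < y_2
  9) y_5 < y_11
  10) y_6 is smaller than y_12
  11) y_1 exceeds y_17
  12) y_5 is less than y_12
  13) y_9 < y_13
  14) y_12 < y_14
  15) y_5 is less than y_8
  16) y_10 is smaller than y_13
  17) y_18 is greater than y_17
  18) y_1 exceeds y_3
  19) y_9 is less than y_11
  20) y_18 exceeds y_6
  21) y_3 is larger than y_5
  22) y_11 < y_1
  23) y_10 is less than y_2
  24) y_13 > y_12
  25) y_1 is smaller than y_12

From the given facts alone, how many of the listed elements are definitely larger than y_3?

5

The elements the relations force above y_3 are y_1, y_12, y_14, y_13, y_18 — no chain reaches any other.
That is 5.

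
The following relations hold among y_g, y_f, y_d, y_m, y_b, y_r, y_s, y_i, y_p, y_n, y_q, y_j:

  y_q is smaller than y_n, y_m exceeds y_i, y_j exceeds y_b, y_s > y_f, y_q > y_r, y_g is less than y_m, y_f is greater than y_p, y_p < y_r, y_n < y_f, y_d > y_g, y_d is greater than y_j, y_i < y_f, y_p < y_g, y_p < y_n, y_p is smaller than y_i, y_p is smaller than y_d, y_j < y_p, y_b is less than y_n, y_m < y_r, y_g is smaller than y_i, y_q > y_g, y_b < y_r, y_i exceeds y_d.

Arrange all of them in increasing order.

y_b < y_j < y_p < y_g < y_d < y_i < y_m < y_r < y_q < y_n < y_f < y_s

The consecutive links are each given: y_b < y_j; y_j < y_p; y_p < y_g; y_g < y_d; y_d < y_i; y_i < y_m; y_m < y_r; y_r < y_q; y_q < y_n; y_n < y_f; y_f < y_s.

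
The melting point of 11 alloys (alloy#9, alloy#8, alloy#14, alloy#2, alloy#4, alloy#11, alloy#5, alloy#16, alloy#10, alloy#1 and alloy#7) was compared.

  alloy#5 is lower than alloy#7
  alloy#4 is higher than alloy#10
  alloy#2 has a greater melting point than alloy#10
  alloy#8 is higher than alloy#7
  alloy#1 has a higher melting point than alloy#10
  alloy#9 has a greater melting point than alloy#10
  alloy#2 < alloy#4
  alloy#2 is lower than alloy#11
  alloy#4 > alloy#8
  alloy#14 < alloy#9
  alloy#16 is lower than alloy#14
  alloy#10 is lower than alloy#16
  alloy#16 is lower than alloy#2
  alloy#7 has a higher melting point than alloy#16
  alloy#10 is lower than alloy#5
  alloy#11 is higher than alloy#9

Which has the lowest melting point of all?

Chaining upward from alloy#10: directly above it, alloy#16, alloy#5, alloy#1, alloy#2, alloy#4, alloy#9; then alloy#7, alloy#14, alloy#11; then alloy#8.
That covers every other element, and nothing is given below alloy#10, so alloy#10 is the lowest melting point.

alloy#10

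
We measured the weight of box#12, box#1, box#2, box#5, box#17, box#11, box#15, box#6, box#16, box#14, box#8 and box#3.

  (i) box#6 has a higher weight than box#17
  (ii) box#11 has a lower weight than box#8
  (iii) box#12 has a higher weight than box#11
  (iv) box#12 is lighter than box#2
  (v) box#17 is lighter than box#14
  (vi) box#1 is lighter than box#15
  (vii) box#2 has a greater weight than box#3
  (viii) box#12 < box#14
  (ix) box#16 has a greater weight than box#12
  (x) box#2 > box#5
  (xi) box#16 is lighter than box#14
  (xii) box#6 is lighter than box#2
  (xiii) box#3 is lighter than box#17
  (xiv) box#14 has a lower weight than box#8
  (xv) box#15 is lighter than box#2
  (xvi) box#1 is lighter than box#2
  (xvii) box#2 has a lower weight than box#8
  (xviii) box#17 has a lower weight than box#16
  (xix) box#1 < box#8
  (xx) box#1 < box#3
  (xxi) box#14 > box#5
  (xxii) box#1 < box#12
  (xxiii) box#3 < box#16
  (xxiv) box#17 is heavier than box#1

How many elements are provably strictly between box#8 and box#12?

The relations place box#12 below box#8. An element lies strictly between them when it is forced above box#12 and also forced below box#8.
Above box#12: {box#16, box#14, box#2}. Below box#8: {box#11, box#1, box#3, box#15, box#5, box#17, box#16, box#14, box#6, box#2}.
Intersection: {box#16, box#14, box#2} — 3.

3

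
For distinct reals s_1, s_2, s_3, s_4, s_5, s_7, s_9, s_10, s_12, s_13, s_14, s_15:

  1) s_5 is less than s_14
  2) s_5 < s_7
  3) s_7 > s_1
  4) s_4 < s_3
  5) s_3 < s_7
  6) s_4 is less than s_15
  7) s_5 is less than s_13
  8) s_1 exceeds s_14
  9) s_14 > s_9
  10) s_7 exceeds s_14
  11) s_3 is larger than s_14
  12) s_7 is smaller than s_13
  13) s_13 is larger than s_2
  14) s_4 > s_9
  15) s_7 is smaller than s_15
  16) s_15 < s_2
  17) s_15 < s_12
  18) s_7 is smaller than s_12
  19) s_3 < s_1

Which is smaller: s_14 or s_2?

s_14

Link the given pairs in sequence: s_14 < s_3; s_3 < s_1; s_1 < s_7; s_7 < s_15; s_15 < s_2.
Chaining these gives s_14 < s_3 < s_1 < s_7 < s_15 < s_2.
So s_14 < s_2; s_14 is the smaller of the two.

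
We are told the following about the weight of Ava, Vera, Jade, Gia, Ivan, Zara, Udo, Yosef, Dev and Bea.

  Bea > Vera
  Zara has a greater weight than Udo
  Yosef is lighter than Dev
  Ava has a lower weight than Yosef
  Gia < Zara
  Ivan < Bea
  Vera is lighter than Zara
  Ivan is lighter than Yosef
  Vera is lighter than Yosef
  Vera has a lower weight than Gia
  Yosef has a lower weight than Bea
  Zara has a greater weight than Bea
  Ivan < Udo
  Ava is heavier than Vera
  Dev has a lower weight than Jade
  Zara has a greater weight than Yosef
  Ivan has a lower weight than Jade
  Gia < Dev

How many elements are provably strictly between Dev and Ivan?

1

Chaining upward from Ivan reaches: Yosef, Udo, Bea, Jade, Zara.
Chaining downward from Dev reaches: Vera, Gia, Ava, Yosef.
Strictly between Ivan and Dev are those in both lists: Yosef — 1 element.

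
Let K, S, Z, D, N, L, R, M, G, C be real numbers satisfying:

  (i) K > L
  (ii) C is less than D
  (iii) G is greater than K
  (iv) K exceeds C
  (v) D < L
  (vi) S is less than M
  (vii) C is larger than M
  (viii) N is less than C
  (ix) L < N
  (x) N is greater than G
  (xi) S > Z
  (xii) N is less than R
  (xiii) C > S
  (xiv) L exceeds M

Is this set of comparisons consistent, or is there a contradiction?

We have N < C stated directly, yet also C < D < L < K < G < N by chaining the others — so C < N. Contradiction.

inconsistent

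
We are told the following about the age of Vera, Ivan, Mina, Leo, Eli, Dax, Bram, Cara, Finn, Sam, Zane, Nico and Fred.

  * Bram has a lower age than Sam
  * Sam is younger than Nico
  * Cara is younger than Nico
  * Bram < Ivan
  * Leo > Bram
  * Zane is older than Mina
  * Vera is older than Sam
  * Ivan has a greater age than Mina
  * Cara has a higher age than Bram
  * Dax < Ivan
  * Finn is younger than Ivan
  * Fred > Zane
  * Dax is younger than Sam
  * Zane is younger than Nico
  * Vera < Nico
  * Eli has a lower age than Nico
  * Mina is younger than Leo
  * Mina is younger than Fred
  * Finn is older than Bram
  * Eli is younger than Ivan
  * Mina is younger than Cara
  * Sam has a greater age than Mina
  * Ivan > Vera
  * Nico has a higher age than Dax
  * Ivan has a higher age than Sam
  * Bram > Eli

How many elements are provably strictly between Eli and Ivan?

4

Chaining upward from Eli reaches: Bram, Cara, Sam, Vera, Finn, Nico, Leo.
Chaining downward from Ivan reaches: Mina, Dax, Bram, Sam, Vera, Finn.
Strictly between Eli and Ivan are those in both lists: Bram, Sam, Vera, Finn — 4 elements.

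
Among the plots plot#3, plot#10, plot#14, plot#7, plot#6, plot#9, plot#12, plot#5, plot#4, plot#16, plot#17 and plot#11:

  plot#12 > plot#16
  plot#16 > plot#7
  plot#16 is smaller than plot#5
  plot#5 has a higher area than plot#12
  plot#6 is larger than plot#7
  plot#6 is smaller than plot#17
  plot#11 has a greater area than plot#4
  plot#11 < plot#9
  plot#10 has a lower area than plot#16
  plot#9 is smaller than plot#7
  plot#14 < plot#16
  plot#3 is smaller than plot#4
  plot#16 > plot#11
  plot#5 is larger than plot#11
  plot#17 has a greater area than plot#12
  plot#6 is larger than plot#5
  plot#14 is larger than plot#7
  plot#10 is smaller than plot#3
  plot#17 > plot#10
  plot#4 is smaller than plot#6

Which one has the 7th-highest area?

plot#7

Piecing the relations together gives one ordering: plot#10 < plot#3 < plot#4 < plot#11 < plot#9 < plot#7 < plot#14 < plot#16 < plot#12 < plot#5 < plot#6 < plot#17.
Counting 7 from the largest end gives plot#7.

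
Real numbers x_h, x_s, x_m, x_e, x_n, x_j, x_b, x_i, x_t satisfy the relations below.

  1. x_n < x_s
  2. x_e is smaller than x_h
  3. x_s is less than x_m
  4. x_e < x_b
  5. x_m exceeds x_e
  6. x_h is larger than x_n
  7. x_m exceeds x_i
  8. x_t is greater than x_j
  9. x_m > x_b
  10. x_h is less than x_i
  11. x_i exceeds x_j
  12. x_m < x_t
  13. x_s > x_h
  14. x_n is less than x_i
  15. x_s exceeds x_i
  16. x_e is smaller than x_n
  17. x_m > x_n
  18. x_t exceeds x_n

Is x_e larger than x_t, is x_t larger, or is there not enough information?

x_t

x_e < x_n < x_h < x_i < x_m < x_t, by transitivity through x_n, x_h, x_i, x_m.
So x_t is larger.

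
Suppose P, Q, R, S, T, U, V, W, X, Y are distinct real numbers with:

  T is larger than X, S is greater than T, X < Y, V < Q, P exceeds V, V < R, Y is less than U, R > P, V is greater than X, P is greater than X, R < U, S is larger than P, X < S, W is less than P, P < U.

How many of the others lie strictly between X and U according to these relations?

Chaining upward from X reaches: V, Y, P, T, Q, R, S.
Chaining downward from U reaches: W, V, Y, P, R.
Strictly between X and U are those in both lists: V, Y, P, R — 4 elements.

4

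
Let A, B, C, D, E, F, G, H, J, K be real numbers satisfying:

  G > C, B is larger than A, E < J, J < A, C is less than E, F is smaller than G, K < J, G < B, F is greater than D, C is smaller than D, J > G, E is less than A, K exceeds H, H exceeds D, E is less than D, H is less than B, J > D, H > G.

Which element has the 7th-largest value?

Piecing the relations together gives one ordering: C < E < D < F < G < H < K < J < A < B.
Counting 7 from the largest end gives F.

F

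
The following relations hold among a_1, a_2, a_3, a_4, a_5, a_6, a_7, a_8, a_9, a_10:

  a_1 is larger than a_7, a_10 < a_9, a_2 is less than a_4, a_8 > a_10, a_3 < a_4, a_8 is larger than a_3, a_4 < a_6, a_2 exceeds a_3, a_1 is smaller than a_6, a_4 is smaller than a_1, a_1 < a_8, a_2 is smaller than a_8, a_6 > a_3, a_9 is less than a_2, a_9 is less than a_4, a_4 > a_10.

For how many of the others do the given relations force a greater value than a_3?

From a_3 the given relations immediately reach a_2, a_4, a_6, a_8.
From those, a_1 — 5 in total.
No other element is forced above a_3 by the given relations, so the count is 5.

5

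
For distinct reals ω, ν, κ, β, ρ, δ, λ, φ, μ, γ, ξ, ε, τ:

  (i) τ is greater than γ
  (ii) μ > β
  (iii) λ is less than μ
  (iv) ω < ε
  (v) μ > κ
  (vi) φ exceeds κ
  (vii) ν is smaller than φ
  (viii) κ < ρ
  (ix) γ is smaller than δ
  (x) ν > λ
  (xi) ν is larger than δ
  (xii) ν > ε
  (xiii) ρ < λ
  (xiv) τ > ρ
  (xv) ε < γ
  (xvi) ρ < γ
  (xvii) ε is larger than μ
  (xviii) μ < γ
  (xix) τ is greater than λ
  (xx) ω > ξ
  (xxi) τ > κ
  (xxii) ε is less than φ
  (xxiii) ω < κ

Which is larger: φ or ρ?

φ

Link the given pairs in sequence: ρ < λ; λ < μ; μ < ε; ε < γ; γ < δ; δ < ν; ν < φ.
Chaining these gives ρ < λ < μ < ε < γ < δ < ν < φ.
So ρ < φ; φ is the larger of the two.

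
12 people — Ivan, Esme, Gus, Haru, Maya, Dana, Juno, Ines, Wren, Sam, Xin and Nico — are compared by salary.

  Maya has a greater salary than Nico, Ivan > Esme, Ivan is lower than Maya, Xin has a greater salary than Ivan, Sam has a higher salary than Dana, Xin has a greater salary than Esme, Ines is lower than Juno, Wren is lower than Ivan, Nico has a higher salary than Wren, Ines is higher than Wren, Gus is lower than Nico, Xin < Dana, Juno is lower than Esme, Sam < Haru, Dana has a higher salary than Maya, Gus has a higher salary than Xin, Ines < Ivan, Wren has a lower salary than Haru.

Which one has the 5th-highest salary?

The consecutive relations fix a unique order: Wren < Ines < Juno < Esme < Ivan < Xin < Gus < Nico < Maya < Dana < Sam < Haru.
Counting 5 from the largest end gives Nico.

Nico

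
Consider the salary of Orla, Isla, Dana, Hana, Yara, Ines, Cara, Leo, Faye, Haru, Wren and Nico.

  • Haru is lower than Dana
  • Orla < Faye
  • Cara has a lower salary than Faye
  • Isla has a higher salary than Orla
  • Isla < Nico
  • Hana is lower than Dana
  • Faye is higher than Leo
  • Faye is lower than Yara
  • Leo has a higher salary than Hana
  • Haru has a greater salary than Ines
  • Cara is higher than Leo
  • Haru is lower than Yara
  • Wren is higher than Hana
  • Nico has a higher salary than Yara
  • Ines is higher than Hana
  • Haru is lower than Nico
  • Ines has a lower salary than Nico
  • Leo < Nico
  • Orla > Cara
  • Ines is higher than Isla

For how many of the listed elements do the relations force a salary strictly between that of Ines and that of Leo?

Chaining upward from Leo reaches: Cara, Orla, Isla, Faye, Haru, Dana, Yara, Nico.
Chaining downward from Ines reaches: Hana, Cara, Orla, Isla.
Strictly between Leo and Ines are those in both lists: Cara, Orla, Isla — 3 elements.

3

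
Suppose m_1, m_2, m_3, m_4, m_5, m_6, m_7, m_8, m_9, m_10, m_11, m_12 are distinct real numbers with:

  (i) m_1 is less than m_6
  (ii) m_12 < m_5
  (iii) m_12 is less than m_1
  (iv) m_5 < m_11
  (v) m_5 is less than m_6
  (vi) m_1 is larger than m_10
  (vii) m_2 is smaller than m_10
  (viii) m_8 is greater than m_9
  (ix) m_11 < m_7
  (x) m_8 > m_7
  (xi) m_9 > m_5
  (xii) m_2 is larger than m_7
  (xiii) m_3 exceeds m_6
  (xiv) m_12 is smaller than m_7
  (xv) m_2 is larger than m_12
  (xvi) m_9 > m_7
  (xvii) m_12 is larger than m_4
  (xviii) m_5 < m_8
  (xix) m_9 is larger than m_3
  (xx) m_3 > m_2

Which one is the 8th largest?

The consecutive relations fix a unique order: m_4 < m_12 < m_5 < m_11 < m_7 < m_2 < m_10 < m_1 < m_6 < m_3 < m_9 < m_8.
Counting 8 from the largest end gives m_7.

m_7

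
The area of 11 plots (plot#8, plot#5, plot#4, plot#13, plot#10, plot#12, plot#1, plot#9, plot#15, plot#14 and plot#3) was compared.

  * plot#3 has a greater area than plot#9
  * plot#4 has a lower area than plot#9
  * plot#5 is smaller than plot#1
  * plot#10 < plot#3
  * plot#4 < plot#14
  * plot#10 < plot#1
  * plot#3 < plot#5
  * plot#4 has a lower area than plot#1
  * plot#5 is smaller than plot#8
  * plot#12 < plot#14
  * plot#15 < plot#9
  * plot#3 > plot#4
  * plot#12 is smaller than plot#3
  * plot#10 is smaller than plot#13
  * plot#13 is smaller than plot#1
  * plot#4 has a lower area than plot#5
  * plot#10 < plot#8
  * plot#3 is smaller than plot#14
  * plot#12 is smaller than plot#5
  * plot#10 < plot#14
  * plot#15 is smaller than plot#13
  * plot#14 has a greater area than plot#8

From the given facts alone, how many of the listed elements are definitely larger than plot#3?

4

From plot#3 the given relations immediately reach plot#5, plot#14.
From those, plot#8, plot#1 — 4 in total.
Nothing else is reachable above plot#3; 4 in all.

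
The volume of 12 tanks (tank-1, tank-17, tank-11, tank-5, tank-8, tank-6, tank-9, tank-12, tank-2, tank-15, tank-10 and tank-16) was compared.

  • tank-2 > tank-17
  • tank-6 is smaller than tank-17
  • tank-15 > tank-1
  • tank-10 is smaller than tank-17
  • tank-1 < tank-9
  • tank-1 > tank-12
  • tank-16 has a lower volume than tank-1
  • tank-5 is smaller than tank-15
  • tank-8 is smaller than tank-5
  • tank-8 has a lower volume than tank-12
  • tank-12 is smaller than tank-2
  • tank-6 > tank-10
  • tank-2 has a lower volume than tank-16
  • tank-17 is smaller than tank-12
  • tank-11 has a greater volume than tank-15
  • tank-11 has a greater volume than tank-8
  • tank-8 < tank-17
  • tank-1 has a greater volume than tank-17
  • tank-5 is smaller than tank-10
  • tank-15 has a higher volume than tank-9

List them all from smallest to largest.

The consecutive links are each given: tank-8 < tank-5; tank-5 < tank-10; tank-10 < tank-6; tank-6 < tank-17; tank-17 < tank-12; tank-12 < tank-2; tank-2 < tank-16; tank-16 < tank-1; tank-1 < tank-9; tank-9 < tank-15; tank-15 < tank-11.

tank-8 < tank-5 < tank-10 < tank-6 < tank-17 < tank-12 < tank-2 < tank-16 < tank-1 < tank-9 < tank-15 < tank-11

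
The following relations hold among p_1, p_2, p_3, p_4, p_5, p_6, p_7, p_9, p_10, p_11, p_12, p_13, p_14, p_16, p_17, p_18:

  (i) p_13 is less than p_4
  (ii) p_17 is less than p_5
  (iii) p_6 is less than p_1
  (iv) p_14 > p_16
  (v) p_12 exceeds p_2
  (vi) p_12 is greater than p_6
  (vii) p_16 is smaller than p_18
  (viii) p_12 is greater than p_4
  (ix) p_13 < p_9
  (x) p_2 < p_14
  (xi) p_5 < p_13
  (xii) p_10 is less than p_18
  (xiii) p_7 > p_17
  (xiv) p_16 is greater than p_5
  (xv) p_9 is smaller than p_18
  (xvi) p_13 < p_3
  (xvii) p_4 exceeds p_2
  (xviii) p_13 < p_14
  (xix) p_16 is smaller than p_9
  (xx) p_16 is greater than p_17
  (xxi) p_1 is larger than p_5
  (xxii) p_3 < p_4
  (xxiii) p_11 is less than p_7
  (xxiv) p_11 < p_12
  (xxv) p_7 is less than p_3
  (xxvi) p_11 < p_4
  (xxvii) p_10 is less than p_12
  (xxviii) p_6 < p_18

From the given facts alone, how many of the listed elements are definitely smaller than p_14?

5

The elements the relations force below p_14 are p_17, p_5, p_2, p_13, p_16 — no chain reaches any other.
That is 5.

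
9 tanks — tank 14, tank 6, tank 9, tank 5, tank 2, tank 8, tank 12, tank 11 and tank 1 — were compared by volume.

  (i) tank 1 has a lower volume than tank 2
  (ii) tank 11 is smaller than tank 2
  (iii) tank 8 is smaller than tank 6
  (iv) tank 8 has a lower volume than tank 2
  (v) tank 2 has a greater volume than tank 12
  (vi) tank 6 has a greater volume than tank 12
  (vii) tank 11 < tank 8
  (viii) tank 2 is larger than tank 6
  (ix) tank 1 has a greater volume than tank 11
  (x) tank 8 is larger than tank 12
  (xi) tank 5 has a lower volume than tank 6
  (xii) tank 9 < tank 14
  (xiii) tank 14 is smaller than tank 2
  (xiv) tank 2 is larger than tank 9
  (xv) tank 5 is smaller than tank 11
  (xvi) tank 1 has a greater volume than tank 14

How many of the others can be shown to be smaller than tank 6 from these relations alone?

From tank 6 the given relations immediately reach tank 5, tank 12, tank 8.
From those, tank 11 — 4 in total.
Nothing else is reachable below tank 6; 4 in all.

4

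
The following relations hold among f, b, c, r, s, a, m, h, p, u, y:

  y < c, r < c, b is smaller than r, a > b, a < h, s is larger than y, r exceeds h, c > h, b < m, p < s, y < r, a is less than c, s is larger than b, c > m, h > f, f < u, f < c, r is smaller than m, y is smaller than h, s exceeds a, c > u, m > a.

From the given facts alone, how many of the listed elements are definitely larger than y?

The elements the relations force above y are s, h, r, m, c — no chain reaches any other.
That is 5.

5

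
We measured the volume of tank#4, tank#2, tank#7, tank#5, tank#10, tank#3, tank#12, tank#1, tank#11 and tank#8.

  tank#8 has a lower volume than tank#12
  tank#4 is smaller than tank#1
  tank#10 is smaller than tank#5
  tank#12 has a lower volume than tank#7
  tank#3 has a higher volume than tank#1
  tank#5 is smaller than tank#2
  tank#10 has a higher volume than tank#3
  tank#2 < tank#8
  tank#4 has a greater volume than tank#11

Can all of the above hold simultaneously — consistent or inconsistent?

The single ordering tank#11 < tank#4 < tank#1 < tank#3 < tank#10 < tank#5 < tank#2 < tank#8 < tank#12 < tank#7 satisfies every listed relation, so no contradiction arises.

consistent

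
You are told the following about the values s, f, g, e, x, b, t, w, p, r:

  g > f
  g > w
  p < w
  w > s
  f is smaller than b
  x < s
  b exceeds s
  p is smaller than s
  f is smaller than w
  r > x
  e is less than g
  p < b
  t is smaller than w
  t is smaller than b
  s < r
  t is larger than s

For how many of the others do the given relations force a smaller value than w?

The elements the relations force below w are x, p, f, s, t — no chain reaches any other.
That is 5.

5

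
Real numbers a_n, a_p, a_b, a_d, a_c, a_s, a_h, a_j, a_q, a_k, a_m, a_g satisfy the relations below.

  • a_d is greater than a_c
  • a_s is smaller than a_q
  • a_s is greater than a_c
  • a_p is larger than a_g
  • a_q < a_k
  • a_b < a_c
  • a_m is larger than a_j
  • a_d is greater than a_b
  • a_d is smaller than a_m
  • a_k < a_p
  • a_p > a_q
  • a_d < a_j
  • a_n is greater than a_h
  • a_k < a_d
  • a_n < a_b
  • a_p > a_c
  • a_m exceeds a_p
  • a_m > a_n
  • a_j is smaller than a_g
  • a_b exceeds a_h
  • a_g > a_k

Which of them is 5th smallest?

Chaining the given pairs: a_h < a_n < a_b < a_c < a_s < a_q < a_k < a_d < a_j < a_g < a_p < a_m.
Counting 5 from the smallest end gives a_s.

a_s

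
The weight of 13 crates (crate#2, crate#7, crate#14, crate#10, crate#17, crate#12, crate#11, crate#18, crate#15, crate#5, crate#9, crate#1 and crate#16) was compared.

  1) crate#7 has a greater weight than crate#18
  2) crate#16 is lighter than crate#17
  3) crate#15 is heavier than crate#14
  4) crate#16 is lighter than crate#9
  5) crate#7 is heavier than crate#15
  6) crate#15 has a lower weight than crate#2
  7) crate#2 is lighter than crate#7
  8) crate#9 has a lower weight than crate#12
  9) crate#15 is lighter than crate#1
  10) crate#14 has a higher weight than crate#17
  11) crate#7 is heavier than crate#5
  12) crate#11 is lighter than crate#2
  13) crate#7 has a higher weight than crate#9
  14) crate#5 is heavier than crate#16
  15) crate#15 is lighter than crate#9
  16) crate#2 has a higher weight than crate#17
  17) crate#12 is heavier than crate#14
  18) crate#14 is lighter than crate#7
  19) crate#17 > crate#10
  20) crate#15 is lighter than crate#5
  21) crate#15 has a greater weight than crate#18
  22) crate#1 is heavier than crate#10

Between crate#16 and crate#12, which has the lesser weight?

The relevant relations are crate#16 < crate#17; crate#17 < crate#14; crate#14 < crate#15; crate#15 < crate#9; crate#9 < crate#12.
Together: crate#16 < crate#17 < crate#14 < crate#15 < crate#9 < crate#12.
So crate#16 < crate#12; crate#16 is the lighter of the two.

crate#16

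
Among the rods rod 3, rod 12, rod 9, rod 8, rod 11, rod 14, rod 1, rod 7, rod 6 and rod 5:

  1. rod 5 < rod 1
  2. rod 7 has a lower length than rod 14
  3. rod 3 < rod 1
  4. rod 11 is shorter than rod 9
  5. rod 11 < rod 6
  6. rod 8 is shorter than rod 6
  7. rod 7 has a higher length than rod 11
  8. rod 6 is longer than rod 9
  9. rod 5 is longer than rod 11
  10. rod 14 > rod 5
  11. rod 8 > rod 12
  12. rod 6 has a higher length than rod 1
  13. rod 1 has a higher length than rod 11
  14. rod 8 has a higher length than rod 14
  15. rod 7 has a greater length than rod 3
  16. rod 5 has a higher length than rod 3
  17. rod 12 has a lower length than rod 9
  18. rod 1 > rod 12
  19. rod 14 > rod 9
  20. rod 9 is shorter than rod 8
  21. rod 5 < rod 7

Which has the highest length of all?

rod 6

Chaining downward from rod 6: directly below it, rod 11, rod 9, rod 1, rod 8; then rod 3, rod 5, rod 12, rod 14; then rod 7.
That covers every other element, and nothing is given above rod 6, so rod 6 is the highest length.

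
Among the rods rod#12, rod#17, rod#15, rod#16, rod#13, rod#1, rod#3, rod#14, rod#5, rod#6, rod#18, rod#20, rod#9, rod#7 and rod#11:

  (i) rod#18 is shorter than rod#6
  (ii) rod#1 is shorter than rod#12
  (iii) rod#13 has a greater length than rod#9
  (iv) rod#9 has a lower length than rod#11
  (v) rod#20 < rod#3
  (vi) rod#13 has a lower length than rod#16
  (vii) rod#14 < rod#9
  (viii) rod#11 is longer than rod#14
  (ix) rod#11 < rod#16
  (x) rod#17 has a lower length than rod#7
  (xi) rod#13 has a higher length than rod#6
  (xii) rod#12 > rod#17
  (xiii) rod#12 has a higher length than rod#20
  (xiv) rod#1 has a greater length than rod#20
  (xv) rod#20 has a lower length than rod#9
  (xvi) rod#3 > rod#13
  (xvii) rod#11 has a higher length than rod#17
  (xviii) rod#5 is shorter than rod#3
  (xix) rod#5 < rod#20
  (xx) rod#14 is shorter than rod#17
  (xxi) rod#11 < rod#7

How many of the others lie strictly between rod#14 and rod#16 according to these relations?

4

The relations place rod#14 below rod#16. An element lies strictly between them when it is forced above rod#14 and also forced below rod#16.
Above rod#14: {rod#17, rod#9, rod#13, rod#3, rod#11, rod#7, rod#12}. Below rod#16: {rod#5, rod#20, rod#18, rod#17, rod#9, rod#6, rod#13, rod#11}.
Intersection: {rod#17, rod#9, rod#13, rod#11} — 4.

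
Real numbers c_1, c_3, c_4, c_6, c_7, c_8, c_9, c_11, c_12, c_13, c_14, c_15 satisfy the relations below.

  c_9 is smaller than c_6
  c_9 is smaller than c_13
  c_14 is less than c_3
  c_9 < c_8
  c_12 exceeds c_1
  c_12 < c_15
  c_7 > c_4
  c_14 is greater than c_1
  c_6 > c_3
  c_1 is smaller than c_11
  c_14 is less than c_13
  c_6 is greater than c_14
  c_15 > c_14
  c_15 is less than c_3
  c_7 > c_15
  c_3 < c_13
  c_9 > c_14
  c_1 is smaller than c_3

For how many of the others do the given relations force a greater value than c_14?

7

Directly above c_14: c_9, c_15, c_3, c_13, c_6.
One step further: c_8, c_7 (7 so far).
Nothing else is reachable above c_14; 7 in all.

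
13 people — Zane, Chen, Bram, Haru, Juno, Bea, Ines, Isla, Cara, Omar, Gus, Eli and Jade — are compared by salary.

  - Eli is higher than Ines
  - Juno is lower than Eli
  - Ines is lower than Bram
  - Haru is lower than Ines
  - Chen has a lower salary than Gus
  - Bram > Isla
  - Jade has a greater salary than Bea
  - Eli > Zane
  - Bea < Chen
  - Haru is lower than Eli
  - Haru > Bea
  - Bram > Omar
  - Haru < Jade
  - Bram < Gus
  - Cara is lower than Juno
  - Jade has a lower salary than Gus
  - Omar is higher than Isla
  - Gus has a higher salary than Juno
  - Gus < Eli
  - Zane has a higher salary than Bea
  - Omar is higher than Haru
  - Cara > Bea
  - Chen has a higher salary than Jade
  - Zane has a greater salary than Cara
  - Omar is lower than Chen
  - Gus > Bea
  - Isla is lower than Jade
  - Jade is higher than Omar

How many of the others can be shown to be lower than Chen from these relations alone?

5

From Chen the given relations immediately reach Bea, Omar, Jade.
From those, Haru, Isla — 5 in total.
Nothing else is reachable below Chen; 5 in all.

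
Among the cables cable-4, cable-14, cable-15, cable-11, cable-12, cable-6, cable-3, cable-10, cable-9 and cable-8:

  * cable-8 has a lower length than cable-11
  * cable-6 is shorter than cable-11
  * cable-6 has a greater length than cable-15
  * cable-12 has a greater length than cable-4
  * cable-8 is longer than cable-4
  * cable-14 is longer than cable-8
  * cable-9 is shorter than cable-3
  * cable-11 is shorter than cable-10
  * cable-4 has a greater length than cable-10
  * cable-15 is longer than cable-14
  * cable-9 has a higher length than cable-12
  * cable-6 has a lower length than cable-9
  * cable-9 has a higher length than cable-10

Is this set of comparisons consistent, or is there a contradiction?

inconsistent

We have cable-4 < cable-8 stated directly, yet also cable-8 < cable-14 < cable-15 < cable-6 < cable-11 < cable-10 < cable-4 by chaining the others — so cable-8 < cable-4. Contradiction.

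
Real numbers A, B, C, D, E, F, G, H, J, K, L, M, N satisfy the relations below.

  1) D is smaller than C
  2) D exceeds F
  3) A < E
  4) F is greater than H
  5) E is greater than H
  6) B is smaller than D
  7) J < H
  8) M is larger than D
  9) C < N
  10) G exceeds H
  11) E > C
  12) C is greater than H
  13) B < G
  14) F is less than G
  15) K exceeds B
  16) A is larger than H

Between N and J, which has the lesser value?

J

The relevant relations are J < H; H < F; F < D; D < C; C < N.
Together: J < H < F < D < C < N.
So J < N; J is the smaller of the two.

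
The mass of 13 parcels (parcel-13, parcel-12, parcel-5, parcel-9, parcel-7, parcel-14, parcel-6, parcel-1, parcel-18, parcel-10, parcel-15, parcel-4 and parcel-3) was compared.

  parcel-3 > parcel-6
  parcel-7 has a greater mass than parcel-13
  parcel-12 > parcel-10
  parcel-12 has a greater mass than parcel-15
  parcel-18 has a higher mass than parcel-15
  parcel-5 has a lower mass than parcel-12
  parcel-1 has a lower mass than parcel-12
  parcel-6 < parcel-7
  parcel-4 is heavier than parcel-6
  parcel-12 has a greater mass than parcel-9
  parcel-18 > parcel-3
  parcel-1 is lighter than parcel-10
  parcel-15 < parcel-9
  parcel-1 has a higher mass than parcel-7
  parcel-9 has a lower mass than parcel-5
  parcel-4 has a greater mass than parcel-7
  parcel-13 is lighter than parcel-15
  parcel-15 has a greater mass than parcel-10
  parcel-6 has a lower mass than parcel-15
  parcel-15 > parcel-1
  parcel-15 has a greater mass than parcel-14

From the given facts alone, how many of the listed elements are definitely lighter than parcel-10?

From parcel-10 the given relations immediately reach parcel-1.
From those, parcel-7 — 2 in total.
From those, parcel-13, parcel-6 — 4 in total.
No other element is forced below parcel-10 by the given relations, so the count is 4.

4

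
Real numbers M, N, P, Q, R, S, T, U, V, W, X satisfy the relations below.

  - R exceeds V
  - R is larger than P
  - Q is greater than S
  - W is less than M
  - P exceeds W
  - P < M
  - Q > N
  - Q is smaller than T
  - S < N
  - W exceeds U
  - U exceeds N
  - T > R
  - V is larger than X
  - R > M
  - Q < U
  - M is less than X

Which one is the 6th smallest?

Chaining the given pairs: S < N < Q < U < W < P < M < X < V < R < T.
The 6th smallest is P.

P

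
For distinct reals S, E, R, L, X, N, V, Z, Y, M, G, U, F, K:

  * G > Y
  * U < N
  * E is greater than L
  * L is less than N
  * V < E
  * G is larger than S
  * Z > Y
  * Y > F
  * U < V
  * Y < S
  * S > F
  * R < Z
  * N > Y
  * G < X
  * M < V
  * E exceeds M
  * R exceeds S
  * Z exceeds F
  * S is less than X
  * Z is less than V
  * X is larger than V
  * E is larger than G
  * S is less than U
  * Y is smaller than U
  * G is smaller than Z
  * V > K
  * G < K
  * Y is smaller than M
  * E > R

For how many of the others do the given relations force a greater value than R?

4

The elements the relations force above R are Z, V, E, X — no chain reaches any other.
That is 4.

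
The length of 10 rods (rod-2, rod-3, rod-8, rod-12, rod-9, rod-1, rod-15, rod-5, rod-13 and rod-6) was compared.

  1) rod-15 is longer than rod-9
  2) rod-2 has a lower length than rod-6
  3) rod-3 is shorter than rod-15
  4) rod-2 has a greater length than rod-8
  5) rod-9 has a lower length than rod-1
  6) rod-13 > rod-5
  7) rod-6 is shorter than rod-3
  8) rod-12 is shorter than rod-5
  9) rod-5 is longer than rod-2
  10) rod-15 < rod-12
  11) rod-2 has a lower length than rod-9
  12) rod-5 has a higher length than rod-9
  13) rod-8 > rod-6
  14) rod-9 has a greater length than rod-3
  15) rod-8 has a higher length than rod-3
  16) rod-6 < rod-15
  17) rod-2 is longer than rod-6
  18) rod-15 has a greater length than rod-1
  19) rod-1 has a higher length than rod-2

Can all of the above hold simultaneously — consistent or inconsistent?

inconsistent

We have rod-2 < rod-6 stated directly, yet also rod-6 < rod-3 < rod-8 < rod-2 by chaining the others — so rod-6 < rod-2. Contradiction.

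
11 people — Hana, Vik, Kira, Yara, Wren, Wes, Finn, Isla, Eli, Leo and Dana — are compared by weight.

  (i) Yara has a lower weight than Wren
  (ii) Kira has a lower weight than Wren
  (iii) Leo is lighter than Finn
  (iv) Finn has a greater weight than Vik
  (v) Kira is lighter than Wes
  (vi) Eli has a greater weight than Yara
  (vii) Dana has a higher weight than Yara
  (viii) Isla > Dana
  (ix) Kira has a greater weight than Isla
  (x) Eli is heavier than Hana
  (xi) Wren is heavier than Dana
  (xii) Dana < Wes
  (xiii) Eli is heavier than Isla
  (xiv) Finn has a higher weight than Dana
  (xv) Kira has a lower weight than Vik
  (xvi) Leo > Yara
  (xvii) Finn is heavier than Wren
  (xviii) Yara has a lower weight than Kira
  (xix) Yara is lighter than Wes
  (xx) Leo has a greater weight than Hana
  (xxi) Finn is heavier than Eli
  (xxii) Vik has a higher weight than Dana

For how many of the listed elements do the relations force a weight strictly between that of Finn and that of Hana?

2

The relations place Hana below Finn. An element lies strictly between them when it is forced above Hana and also forced below Finn.
Above Hana: {Leo, Eli}. Below Finn: {Yara, Dana, Isla, Leo, Kira, Wren, Eli, Vik}.
Intersection: {Leo, Eli} — 2.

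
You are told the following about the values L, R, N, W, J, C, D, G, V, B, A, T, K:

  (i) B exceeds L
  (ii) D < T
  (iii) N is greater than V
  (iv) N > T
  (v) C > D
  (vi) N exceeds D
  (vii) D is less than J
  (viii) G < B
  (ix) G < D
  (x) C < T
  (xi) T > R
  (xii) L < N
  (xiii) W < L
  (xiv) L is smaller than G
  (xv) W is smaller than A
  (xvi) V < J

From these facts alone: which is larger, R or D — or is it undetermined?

undetermined

Following every chain through R: above R we get T, N.
D is not reached, and no chain runs the other way from D to R.
So the given relations leave the order of R and D undetermined.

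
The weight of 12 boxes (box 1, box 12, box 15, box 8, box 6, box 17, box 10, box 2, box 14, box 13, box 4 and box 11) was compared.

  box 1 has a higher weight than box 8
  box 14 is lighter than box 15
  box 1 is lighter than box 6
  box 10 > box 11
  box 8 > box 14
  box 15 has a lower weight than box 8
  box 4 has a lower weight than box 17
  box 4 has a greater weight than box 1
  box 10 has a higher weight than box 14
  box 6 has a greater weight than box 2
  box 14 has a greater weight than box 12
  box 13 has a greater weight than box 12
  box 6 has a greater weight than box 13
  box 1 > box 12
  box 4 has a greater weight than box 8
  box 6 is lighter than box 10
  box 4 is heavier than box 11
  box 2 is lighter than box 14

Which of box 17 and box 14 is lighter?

box 14

The relevant relations are box 14 < box 15; box 15 < box 8; box 8 < box 1; box 1 < box 4; box 4 < box 17.
Chaining these gives box 14 < box 15 < box 8 < box 1 < box 4 < box 17.
So box 14 < box 17; box 14 is the lighter of the two.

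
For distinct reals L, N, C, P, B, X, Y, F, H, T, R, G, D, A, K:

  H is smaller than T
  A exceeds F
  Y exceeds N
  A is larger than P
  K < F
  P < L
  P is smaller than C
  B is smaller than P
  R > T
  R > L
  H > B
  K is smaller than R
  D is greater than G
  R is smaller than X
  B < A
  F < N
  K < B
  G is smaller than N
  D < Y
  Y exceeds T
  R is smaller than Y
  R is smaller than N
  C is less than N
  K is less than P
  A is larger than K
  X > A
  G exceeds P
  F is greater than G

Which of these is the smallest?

K

Chaining upward from K: directly above it, B, P, F, A, R; then H, G, L, C, N, X, Y; then D, T.
That covers every other element, and nothing is given below K, so K is the smallest.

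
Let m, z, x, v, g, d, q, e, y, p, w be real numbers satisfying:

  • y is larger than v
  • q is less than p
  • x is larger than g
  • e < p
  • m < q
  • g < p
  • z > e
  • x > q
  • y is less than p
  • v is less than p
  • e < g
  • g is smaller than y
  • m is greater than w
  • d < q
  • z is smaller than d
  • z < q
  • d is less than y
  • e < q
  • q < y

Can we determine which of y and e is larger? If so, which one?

Link the given pairs in sequence: e < z; z < d; d < q; q < y.
Together: e < z < d < q < y.
So y is larger.

y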